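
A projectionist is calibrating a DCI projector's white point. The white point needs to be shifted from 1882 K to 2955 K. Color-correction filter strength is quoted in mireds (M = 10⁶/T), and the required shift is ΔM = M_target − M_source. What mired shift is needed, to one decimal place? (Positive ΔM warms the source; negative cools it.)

M_source = 10⁶/1882 = 531.350; M_target = 10⁶/2955 = 338.409.
ΔM = 338.409 − 531.350 = -192.940 → -192.9 mireds, a cooling shift.

-192.9 mireds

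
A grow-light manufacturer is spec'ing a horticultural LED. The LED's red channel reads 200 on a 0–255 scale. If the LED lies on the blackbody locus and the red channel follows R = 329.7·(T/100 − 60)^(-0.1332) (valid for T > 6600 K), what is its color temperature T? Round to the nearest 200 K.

10200 K

(t − 60)^(-0.1332) = 200/329.7 = 0.60661.
t − 60 = 0.60661^(1/-0.1332) = 0.60661^(-7.508) = 42.638, so t = 102.638.
T = 100·t = 10264 K → 10200 K to the nearest 200 K.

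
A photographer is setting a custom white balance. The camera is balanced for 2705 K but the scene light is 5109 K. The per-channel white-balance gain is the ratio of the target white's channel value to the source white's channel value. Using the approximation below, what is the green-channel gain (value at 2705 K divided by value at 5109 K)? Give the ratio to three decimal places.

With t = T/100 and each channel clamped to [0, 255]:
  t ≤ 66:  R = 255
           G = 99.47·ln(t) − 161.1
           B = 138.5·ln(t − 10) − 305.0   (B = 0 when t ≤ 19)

0.725

At 5109 K (t = 51.09):
  G = 99.47·ln 51.09 − 161.1 = 99.47·3.9336 − 161.1 = 230.174.
At 2705 K (t = 27.05):
  G = 99.47·ln 27.05 − 161.1 = 99.47·3.2977 − 161.1 = 166.921.
Gain = 166.921 / 230.174 = 0.7252 → 0.725.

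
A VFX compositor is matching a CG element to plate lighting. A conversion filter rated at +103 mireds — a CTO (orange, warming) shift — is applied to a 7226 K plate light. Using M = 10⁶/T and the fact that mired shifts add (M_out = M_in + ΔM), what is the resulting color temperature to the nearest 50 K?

4150 K

M_in = 10⁶/7226 = 138.39 mireds.
M_out = 138.39 + (+103) = 241.39 mireds.
T_out = 10⁶/241.39 = 4142.7 K → 4150 K.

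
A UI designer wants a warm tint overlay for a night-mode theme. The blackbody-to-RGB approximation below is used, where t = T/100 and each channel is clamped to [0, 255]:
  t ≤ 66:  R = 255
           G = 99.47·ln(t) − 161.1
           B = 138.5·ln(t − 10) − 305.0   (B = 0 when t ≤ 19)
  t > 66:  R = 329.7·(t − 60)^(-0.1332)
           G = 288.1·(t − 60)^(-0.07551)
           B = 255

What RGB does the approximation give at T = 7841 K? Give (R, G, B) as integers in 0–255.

t = 7841/100 = 78.41; the t > 66 branch applies.
R = 329.7·(78.41 − 60)^(-0.1332) = 329.7·18.41^(-0.1332) = 329.7·0.67841 = 223.673.
G = 288.1·(78.41 − 60)^(-0.07551) = 288.1·18.41^(-0.07551) = 288.1·0.80256 = 231.217.
B = 255 by definition for t > 66.
Rounded: (224, 231, 255).

(224, 231, 255)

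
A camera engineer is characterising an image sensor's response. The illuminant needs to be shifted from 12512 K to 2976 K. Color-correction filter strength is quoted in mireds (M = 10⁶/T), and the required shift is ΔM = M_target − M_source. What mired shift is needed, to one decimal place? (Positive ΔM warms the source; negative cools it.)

+256.1 mireds

M_source = 10⁶/12512 = 79.923; M_target = 10⁶/2976 = 336.022.
ΔM = 336.022 − 79.923 = 256.098 → +256.1 mireds, a warming shift.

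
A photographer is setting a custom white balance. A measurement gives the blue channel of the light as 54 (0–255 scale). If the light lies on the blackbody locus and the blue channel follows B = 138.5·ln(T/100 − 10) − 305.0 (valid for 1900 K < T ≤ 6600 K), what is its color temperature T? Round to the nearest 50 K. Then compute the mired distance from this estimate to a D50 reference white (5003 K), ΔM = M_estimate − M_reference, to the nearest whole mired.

ln(t − 10) = (54 + 305.0) / 138.5 = 2.5921.
t − 10 = e^2.5921 = 13.357, so t = 23.357.
T = 100·t = 2336 K → 2350 K to the nearest 50 K.
M_estimate = 10⁶/2350 = 425.53; M_reference = 10⁶/5003 = 199.88.
ΔM = 425.53 − 199.88 = 225.65 → +226 mireds.

+226 mireds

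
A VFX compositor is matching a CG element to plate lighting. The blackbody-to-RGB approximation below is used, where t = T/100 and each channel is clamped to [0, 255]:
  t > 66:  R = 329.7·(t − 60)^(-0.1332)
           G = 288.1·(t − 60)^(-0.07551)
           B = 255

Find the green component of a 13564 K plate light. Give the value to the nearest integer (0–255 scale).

t = 13564/100 = 135.64; the t > 66 branch applies.
G = 288.1·(135.64 − 60)^(-0.07551) = 288.1·75.64^(-0.07551) = 288.1·0.72133 = 207.816.
Rounded: 208.

208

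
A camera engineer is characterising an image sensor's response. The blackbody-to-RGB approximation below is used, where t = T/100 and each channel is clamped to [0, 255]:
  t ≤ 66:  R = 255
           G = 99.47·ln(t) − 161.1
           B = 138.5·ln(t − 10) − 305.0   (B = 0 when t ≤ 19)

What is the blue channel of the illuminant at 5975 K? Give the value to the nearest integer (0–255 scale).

t = 5975/100 = 59.75; the t ≤ 66 branch applies.
B = 138.5·ln(59.75 − 10) − 305.0 = 138.5·ln 49.75 − 305.0 = 138.5·3.9070 − 305.0 = 236.121.
Rounded: 236.

236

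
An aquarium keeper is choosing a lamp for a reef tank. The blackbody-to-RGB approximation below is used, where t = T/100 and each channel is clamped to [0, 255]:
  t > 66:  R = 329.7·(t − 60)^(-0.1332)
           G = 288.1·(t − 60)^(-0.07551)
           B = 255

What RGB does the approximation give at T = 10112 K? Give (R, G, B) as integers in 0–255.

(201, 218, 255)

t = 10112/100 = 101.12; the t > 66 branch applies.
R = 329.7·(101.12 − 60)^(-0.1332) = 329.7·41.12^(-0.1332) = 329.7·0.60955 = 200.968.
G = 288.1·(101.12 − 60)^(-0.07551) = 288.1·41.12^(-0.07551) = 288.1·0.75531 = 217.604.
B = 255 by definition for t > 66.
Rounded: (201, 218, 255).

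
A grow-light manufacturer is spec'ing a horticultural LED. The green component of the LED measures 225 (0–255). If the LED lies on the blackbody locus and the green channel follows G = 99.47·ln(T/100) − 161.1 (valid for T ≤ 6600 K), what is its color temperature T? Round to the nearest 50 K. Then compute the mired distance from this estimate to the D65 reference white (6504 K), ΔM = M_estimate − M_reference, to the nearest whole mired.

+52 mireds

ln t = (225 + 161.1) / 99.47 = 3.8816.
t = e^3.8816 = 48.500.
T = 100·t = 4850 K → 4850 K to the nearest 50 K.
M_estimate = 10⁶/4850 = 206.19; M_reference = 10⁶/6504 = 153.75.
ΔM = 206.19 − 153.75 = 52.43 → +52 mireds.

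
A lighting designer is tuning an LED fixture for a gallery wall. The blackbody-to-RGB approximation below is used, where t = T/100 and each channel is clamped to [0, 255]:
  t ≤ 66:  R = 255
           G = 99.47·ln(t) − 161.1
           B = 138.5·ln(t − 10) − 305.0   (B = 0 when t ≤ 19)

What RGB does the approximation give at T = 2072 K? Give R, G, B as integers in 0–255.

R=255, G=140, B=24

t = 2072/100 = 20.72; the t ≤ 66 branch applies.
R = 255 by definition for t ≤ 66.
G = 99.47·ln 20.72 − 161.1 = 99.47·3.0311 − 161.1 = 140.403.
B = 138.5·ln(20.72 − 10) − 305.0 = 138.5·ln 10.72 − 305.0 = 138.5·2.3721 − 305.0 = 23.537.
Rounded: (255, 140, 24).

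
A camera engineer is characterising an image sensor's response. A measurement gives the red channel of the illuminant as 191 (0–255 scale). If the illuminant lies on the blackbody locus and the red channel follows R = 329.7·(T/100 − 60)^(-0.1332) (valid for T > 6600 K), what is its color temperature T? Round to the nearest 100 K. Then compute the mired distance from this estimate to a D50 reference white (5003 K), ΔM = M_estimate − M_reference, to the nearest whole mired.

(t − 60)^(-0.1332) = 191/329.7 = 0.57931.
t − 60 = 0.57931^(1/-0.1332) = 0.57931^(-7.508) = 60.245, so t = 120.245.
T = 100·t = 12025 K → 12000 K to the nearest 100 K.
M_estimate = 10⁶/12000 = 83.33; M_reference = 10⁶/5003 = 199.88.
ΔM = 83.33 − 199.88 = -116.55 → -117 mireds.

-117 mireds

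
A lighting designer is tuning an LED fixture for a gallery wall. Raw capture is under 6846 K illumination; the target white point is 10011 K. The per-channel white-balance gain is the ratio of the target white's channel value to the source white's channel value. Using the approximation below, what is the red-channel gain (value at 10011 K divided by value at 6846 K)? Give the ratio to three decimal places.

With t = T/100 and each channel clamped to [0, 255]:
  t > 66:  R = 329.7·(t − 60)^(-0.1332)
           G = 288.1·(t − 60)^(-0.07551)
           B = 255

At 6846 K (t = 68.46):
  R = 329.7·(68.46 − 60)^(-0.1332) = 329.7·8.46^(-0.1332) = 329.7·0.75244 = 248.081.
At 10011 K (t = 100.11):
  R = 329.7·(100.11 − 60)^(-0.1332) = 329.7·40.11^(-0.1332) = 329.7·0.61157 = 201.635.
Gain = 201.635 / 248.081 = 0.8128 → 0.813.

0.813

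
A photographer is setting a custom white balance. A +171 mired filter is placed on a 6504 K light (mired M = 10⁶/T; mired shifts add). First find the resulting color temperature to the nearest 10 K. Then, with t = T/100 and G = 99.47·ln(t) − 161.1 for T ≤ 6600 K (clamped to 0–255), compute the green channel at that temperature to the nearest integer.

180

M_in = 10⁶/6504 = 153.75; M_out = 153.75 + (+171) = 324.75.
T_out = 10⁶/324.75 = 3079.3 K → 3080 K; t = 30.8.
G = 99.47·ln 30.8 − 161.1 = 99.47·3.4275 − 161.1 = 179.835.
Rounded: 180.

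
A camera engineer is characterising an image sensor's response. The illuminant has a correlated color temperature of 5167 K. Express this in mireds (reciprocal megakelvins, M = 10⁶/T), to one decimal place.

M = 10⁶ / 5167 = 193.536 → 193.5 mireds.

193.5 mireds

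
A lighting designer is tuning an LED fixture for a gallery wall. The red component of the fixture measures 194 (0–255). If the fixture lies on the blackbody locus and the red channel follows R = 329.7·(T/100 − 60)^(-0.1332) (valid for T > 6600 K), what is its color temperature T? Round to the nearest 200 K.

11400 K

(t − 60)^(-0.1332) = 194/329.7 = 0.58841.
t − 60 = 0.58841^(1/-0.1332) = 0.58841^(-7.508) = 53.593, so t = 113.593.
T = 100·t = 11359 K → 11400 K to the nearest 200 K.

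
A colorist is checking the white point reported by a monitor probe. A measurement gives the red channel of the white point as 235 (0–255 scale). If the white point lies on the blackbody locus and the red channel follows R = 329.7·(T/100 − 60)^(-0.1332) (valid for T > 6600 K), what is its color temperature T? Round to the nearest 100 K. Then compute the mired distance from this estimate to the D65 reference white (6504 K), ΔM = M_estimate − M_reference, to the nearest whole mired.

-17 mireds

(t − 60)^(-0.1332) = 235/329.7 = 0.71277.
t − 60 = 0.71277^(1/-0.1332) = 0.71277^(-7.508) = 12.705, so t = 72.705.
T = 100·t = 7271 K → 7300 K to the nearest 100 K.
M_estimate = 10⁶/7300 = 136.99; M_reference = 10⁶/6504 = 153.75.
ΔM = 136.99 − 153.75 = -16.77 → -17 mireds.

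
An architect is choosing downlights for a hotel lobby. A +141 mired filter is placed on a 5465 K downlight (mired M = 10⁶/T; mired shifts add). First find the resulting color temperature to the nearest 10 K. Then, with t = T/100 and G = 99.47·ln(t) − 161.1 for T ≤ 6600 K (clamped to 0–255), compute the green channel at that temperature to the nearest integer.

180

M_in = 10⁶/5465 = 182.98; M_out = 182.98 + (+141) = 323.98.
T_out = 10⁶/323.98 = 3086.6 K → 3090 K; t = 30.9.
G = 99.47·ln 30.9 − 161.1 = 99.47·3.4308 − 161.1 = 180.157.
Rounded: 180.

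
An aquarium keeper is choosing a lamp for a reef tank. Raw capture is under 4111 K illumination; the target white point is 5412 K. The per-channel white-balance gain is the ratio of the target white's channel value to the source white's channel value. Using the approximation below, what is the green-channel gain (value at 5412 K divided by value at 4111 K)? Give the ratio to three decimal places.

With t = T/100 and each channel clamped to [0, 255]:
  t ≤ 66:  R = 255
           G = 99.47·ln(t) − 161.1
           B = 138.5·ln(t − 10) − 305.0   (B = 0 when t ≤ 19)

At 4111 K (t = 41.11):
  G = 99.47·ln 41.11 − 161.1 = 99.47·3.7163 − 161.1 = 208.556.
At 5412 K (t = 54.12):
  G = 99.47·ln 54.12 − 161.1 = 99.47·3.9912 − 161.1 = 235.905.
Gain = 235.905 / 208.556 = 1.1311 → 1.131.

1.131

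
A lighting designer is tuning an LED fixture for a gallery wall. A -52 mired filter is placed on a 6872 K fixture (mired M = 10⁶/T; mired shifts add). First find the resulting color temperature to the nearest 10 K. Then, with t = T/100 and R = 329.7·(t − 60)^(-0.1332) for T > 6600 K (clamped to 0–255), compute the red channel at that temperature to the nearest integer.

M_in = 10⁶/6872 = 145.52; M_out = 145.52 + (-52) = 93.52.
T_out = 10⁶/93.52 = 10693.1 K → 10690 K; t = 106.9.
R = 329.7·(106.9 − 60)^(-0.1332) = 329.7·46.9^(-0.1332) = 329.7·0.59896 = 197.478.
Rounded: 197.

197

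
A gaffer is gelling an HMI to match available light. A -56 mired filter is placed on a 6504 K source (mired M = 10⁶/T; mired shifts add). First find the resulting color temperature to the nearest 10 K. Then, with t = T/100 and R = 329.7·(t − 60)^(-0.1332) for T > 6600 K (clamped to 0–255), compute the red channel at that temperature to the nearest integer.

200

M_in = 10⁶/6504 = 153.75; M_out = 153.75 + (-56) = 97.75.
T_out = 10⁶/97.75 = 10230.0 K → 10230 K; t = 102.3.
R = 329.7·(102.3 − 60)^(-0.1332) = 329.7·42.3^(-0.1332) = 329.7·0.60726 = 200.212.
Rounded: 200.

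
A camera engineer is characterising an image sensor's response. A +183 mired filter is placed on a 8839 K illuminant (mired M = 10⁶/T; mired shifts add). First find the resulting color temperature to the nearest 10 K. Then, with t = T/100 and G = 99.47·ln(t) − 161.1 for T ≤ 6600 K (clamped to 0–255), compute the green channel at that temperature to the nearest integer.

M_in = 10⁶/8839 = 113.13; M_out = 113.13 + (+183) = 296.13.
T_out = 10⁶/296.13 = 3376.8 K → 3380 K; t = 33.8.
G = 99.47·ln 33.8 − 161.1 = 99.47·3.5205 − 161.1 = 189.080.
Rounded: 189.

189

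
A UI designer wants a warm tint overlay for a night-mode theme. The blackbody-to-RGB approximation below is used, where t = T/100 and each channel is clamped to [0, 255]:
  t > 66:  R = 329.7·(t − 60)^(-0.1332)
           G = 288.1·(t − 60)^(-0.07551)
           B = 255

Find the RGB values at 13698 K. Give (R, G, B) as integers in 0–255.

t = 13698/100 = 136.98; the t > 66 branch applies.
R = 329.7·(136.98 − 60)^(-0.1332) = 329.7·76.98^(-0.1332) = 329.7·0.56071 = 184.864.
G = 288.1·(136.98 − 60)^(-0.07551) = 288.1·76.98^(-0.07551) = 288.1·0.72038 = 207.541.
B = 255 by definition for t > 66.
Rounded: (185, 208, 255).

(185, 208, 255)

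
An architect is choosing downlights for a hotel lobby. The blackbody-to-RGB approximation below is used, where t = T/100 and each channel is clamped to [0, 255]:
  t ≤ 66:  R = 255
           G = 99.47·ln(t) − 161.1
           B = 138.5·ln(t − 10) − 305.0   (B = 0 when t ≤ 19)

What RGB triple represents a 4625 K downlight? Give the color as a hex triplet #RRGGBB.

#FFDCC0

t = 4625/100 = 46.25; the t ≤ 66 branch applies.
R = 255 by definition for t ≤ 66.
G = 99.47·ln 46.25 − 161.1 = 99.47·3.8341 − 161.1 = 220.274.
B = 138.5·ln(46.25 − 10) − 305.0 = 138.5·ln 36.25 − 305.0 = 138.5·3.5904 − 305.0 = 192.276.
Rounded: (255, 220, 192).
In hex: #FFDCC0.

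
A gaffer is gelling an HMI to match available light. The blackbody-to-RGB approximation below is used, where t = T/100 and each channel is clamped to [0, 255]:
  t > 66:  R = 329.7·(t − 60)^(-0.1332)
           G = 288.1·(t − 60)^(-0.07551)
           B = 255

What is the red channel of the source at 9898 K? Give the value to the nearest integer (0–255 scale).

202

t = 9898/100 = 98.98; the t > 66 branch applies.
R = 329.7·(98.98 − 60)^(-0.1332) = 329.7·38.98^(-0.1332) = 329.7·0.61390 = 202.404.
Rounded: 202.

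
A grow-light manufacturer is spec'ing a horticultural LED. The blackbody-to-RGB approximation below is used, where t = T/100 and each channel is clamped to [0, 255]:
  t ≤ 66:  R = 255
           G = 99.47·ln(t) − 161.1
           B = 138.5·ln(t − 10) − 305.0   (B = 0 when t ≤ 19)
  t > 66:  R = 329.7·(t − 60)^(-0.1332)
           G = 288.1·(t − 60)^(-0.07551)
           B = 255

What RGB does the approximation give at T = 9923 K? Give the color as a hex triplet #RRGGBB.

#CADAFF

t = 9923/100 = 99.23; the t > 66 branch applies.
R = 329.7·(99.23 − 60)^(-0.1332) = 329.7·39.23^(-0.1332) = 329.7·0.61338 = 202.232.
G = 288.1·(99.23 − 60)^(-0.07551) = 288.1·39.23^(-0.07551) = 288.1·0.75799 = 218.378.
B = 255 by definition for t > 66.
Rounded: (202, 218, 255).
In hex: #CADAFF.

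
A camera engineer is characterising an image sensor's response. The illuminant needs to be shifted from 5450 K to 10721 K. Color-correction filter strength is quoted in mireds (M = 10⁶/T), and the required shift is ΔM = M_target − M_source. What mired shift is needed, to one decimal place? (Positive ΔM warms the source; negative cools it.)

-90.2 mireds

M_source = 10⁶/5450 = 183.486; M_target = 10⁶/10721 = 93.275.
ΔM = 93.275 − 183.486 = -90.211 → -90.2 mireds, a cooling shift.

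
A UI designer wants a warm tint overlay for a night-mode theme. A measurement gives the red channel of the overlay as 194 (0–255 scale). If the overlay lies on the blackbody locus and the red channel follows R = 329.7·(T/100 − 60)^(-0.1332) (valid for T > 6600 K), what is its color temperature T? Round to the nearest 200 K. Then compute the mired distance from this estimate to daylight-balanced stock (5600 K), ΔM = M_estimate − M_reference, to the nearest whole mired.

(t − 60)^(-0.1332) = 194/329.7 = 0.58841.
t − 60 = 0.58841^(1/-0.1332) = 0.58841^(-7.508) = 53.593, so t = 113.593.
T = 100·t = 11359 K → 11400 K to the nearest 200 K.
M_estimate = 10⁶/11400 = 87.72; M_reference = 10⁶/5600 = 178.57.
ΔM = 87.72 − 178.57 = -90.85 → -91 mireds.

-91 mireds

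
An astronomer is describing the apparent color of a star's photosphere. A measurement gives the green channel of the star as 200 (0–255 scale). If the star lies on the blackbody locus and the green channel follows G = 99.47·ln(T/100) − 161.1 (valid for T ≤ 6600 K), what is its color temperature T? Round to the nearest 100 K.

3800 K

ln t = (200 + 161.1) / 99.47 = 3.6302.
t = e^3.6302 = 37.722.
T = 100·t = 3772 K → 3800 K to the nearest 100 K.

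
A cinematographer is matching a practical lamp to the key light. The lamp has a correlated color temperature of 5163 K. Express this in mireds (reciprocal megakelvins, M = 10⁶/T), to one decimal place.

193.7 mireds

M = 10⁶ / 5163 = 193.686 → 193.7 mireds.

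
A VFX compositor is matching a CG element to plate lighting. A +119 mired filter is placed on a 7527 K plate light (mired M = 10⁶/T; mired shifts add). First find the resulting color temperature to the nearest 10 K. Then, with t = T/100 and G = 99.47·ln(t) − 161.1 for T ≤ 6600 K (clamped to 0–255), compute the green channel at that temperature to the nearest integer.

M_in = 10⁶/7527 = 132.86; M_out = 132.86 + (+119) = 251.86.
T_out = 10⁶/251.86 = 3970.5 K → 3970 K; t = 39.7.
G = 99.47·ln 39.7 − 161.1 = 99.47·3.6814 − 161.1 = 205.084.
Rounded: 205.

205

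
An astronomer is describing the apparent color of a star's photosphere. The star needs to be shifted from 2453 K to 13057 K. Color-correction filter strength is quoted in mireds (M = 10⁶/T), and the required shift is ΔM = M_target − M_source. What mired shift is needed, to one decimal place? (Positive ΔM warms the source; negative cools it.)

-331.1 mireds

M_source = 10⁶/2453 = 407.664; M_target = 10⁶/13057 = 76.587.
ΔM = 76.587 − 407.664 = -331.077 → -331.1 mireds, a cooling shift.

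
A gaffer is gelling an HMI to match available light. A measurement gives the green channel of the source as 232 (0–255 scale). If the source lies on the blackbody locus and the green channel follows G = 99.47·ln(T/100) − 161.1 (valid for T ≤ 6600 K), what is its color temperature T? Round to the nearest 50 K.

ln t = (232 + 161.1) / 99.47 = 3.9519.
t = e^3.9519 = 52.036.
T = 100·t = 5204 K → 5200 K to the nearest 50 K.

5200 K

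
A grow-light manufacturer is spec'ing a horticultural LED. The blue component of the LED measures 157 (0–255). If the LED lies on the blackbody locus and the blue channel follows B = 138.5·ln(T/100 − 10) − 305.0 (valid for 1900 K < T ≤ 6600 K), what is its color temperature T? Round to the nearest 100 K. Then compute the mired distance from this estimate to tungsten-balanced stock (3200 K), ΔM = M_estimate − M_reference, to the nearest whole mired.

-49 mireds

ln(t − 10) = (157 + 305.0) / 138.5 = 3.3357.
t − 10 = e^3.3357 = 28.099, so t = 38.099.
T = 100·t = 3810 K → 3800 K to the nearest 100 K.
M_estimate = 10⁶/3800 = 263.16; M_reference = 10⁶/3200 = 312.50.
ΔM = 263.16 − 312.50 = -49.34 → -49 mireds.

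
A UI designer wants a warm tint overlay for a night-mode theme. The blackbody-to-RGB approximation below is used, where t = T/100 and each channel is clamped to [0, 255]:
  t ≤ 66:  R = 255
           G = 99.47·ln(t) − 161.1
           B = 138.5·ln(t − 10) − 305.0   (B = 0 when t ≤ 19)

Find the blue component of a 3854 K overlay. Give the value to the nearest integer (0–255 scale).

159

t = 3854/100 = 38.54; the t ≤ 66 branch applies.
B = 138.5·ln(38.54 − 10) − 305.0 = 138.5·ln 28.54 − 305.0 = 138.5·3.3513 − 305.0 = 159.156.
Rounded: 159.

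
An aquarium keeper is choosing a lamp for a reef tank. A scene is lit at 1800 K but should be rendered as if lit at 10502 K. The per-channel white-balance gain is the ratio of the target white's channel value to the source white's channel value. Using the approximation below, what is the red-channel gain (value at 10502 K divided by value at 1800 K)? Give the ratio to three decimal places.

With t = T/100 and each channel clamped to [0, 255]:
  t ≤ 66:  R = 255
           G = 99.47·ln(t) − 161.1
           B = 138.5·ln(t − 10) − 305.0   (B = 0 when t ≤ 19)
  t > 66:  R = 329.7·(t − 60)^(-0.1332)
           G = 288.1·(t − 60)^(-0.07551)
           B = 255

At 1800 K (t = 18):
  R = 255 by definition for t ≤ 66.
At 10502 K (t = 105.02):
  R = 329.7·(105.02 − 60)^(-0.1332) = 329.7·45.02^(-0.1332) = 329.7·0.60224 = 198.557.
Gain = 198.557 / 255.000 = 0.7787 → 0.779.

0.779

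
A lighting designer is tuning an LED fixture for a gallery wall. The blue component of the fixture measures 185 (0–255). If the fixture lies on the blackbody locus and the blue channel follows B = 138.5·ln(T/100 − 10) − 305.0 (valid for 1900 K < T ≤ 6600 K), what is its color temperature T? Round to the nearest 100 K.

4400 K

ln(t − 10) = (185 + 305.0) / 138.5 = 3.5379.
t − 10 = e^3.5379 = 34.395, so t = 44.395.
T = 100·t = 4439 K → 4400 K to the nearest 100 K.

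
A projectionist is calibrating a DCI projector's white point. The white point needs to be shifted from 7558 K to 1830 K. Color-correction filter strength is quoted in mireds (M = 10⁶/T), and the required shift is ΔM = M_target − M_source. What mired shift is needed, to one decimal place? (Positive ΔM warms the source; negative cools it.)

M_source = 10⁶/7558 = 132.310; M_target = 10⁶/1830 = 546.448.
ΔM = 546.448 − 132.310 = 414.138 → +414.1 mireds, a warming shift.

+414.1 mireds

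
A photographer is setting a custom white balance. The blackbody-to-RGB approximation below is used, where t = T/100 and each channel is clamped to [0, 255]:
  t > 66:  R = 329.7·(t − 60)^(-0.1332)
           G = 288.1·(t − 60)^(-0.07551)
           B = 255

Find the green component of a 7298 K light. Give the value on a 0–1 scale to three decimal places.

t = 7298/100 = 72.98; the t > 66 branch applies.
G = 288.1·(72.98 − 60)^(-0.07551) = 288.1·12.98^(-0.07551) = 288.1·0.82402 = 237.400.
On a 0–1 scale: 237.400/255 = 0.9310 → 0.931.

0.931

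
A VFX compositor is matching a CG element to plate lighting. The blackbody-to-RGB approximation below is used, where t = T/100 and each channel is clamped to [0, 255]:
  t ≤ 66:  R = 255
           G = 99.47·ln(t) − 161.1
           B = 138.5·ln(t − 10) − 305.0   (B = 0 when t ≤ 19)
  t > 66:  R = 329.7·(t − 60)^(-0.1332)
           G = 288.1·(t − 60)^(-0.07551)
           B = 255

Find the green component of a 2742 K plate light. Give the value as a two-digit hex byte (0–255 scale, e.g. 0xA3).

t = 2742/100 = 27.42; the t ≤ 66 branch applies.
G = 99.47·ln 27.42 − 161.1 = 99.47·3.3113 − 161.1 = 168.272.
Rounded: 168; in hex, 0xA8.

0xA8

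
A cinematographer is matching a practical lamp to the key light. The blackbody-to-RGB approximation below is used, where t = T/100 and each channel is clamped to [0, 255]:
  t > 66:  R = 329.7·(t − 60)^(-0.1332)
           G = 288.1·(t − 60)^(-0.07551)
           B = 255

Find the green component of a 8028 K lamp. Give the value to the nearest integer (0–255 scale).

230

t = 8028/100 = 80.28; the t > 66 branch applies.
G = 288.1·(80.28 − 60)^(-0.07551) = 288.1·20.28^(-0.07551) = 288.1·0.79672 = 229.534.
Rounded: 230.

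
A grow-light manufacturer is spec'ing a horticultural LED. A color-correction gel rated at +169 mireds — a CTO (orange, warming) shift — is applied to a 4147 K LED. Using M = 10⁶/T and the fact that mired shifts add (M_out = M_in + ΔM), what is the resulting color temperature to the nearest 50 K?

M_in = 10⁶/4147 = 241.14 mireds.
M_out = 241.14 + (+169) = 410.14 mireds.
T_out = 10⁶/410.14 = 2438.2 K → 2450 K.

2450 K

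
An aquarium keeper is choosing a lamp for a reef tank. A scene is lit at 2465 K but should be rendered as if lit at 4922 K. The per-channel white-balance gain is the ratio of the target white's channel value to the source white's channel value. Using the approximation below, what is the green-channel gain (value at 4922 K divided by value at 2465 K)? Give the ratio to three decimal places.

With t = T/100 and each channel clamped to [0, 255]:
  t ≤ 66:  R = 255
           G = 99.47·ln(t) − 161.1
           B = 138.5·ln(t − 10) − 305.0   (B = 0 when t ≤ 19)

At 2465 K (t = 24.65):
  G = 99.47·ln 24.65 − 161.1 = 99.47·3.2048 − 161.1 = 157.679.
At 4922 K (t = 49.22):
  G = 99.47·ln 49.22 − 161.1 = 99.47·3.8963 − 161.1 = 226.465.
Gain = 226.465 / 157.679 = 1.4362 → 1.436.

1.436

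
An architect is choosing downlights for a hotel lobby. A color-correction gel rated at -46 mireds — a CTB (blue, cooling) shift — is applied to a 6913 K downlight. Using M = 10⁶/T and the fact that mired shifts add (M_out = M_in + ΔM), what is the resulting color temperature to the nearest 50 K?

M_in = 10⁶/6913 = 144.65 mireds.
M_out = 144.65 + (-46) = 98.65 mireds.
T_out = 10⁶/98.65 = 10136.3 K → 10150 K.

10150 K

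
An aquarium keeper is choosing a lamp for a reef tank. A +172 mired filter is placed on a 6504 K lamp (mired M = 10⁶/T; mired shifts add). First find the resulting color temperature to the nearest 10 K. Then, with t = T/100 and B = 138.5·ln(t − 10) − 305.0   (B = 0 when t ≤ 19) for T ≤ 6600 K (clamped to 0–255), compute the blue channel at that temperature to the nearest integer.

115

M_in = 10⁶/6504 = 153.75; M_out = 153.75 + (+172) = 325.75.
T_out = 10⁶/325.75 = 3069.8 K → 3070 K; t = 30.7.
B = 138.5·ln(30.7 − 10) − 305.0 = 138.5·ln 20.7 − 305.0 = 138.5·3.0301 − 305.0 = 114.674.
Rounded: 115.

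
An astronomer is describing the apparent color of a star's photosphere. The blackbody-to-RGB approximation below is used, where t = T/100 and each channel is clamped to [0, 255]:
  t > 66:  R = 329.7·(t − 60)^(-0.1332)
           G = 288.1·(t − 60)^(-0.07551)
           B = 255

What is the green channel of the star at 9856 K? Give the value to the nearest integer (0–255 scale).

t = 9856/100 = 98.56; the t > 66 branch applies.
G = 288.1·(98.56 − 60)^(-0.07551) = 288.1·38.56^(-0.07551) = 288.1·0.75898 = 218.662.
Rounded: 219.

219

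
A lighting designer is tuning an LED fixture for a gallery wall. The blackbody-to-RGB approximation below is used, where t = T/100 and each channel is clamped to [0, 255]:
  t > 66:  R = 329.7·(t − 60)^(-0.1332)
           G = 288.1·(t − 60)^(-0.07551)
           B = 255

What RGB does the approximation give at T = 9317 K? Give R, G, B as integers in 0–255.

R=207, G=221, B=255

t = 9317/100 = 93.17; the t > 66 branch applies.
R = 329.7·(93.17 − 60)^(-0.1332) = 329.7·33.17^(-0.1332) = 329.7·0.62724 = 206.802.
G = 288.1·(93.17 − 60)^(-0.07551) = 288.1·33.17^(-0.07551) = 288.1·0.76766 = 221.163.
B = 255 by definition for t > 66.
Rounded: (207, 221, 255).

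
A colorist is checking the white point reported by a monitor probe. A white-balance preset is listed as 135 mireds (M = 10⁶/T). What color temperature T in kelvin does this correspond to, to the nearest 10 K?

7410 K

T = 10⁶ / 135 = 7407.41 K → 7410 K.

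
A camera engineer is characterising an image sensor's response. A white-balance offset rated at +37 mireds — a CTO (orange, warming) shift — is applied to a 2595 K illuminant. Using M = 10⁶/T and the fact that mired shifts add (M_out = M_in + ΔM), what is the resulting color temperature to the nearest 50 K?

M_in = 10⁶/2595 = 385.36 mireds.
M_out = 385.36 + (+37) = 422.36 mireds.
T_out = 10⁶/422.36 = 2367.7 K → 2350 K.

2350 K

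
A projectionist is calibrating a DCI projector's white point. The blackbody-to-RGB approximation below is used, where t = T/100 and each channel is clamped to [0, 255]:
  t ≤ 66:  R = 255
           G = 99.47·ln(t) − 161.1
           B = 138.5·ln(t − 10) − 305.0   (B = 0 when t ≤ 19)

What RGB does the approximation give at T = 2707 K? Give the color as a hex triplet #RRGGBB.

#FFA758

t = 2707/100 = 27.07; the t ≤ 66 branch applies.
R = 255 by definition for t ≤ 66.
G = 99.47·ln 27.07 − 161.1 = 99.47·3.2984 − 161.1 = 166.994.
B = 138.5·ln(27.07 − 10) − 305.0 = 138.5·ln 17.07 − 305.0 = 138.5·2.8373 − 305.0 = 87.969.
Rounded: (255, 167, 88).
In hex: #FFA758.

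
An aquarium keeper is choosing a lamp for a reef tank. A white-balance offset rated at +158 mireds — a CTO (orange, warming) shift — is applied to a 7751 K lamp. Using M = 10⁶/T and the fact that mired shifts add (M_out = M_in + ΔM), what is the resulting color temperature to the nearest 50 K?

M_in = 10⁶/7751 = 129.02 mireds.
M_out = 129.02 + (+158) = 287.02 mireds.
T_out = 10⁶/287.02 = 3484.1 K → 3500 K.

3500 K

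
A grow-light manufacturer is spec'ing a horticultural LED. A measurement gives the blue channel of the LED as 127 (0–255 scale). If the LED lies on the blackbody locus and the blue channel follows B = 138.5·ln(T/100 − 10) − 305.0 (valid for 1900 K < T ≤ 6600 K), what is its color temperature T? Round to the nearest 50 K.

3250 K

ln(t − 10) = (127 + 305.0) / 138.5 = 3.1191.
t − 10 = e^3.1191 = 22.627, so t = 32.627.
T = 100·t = 3263 K → 3250 K to the nearest 50 K.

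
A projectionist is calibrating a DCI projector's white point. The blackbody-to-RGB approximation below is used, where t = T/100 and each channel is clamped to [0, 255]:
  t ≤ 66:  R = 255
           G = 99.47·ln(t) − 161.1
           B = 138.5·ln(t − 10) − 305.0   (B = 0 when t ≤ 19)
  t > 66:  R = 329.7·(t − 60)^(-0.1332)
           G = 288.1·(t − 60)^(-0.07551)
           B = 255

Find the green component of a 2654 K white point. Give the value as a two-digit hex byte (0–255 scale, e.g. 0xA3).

t = 2654/100 = 26.54; the t ≤ 66 branch applies.
G = 99.47·ln 26.54 − 161.1 = 99.47·3.2787 − 161.1 = 165.028.
Rounded: 165; in hex, 0xA5.

0xA5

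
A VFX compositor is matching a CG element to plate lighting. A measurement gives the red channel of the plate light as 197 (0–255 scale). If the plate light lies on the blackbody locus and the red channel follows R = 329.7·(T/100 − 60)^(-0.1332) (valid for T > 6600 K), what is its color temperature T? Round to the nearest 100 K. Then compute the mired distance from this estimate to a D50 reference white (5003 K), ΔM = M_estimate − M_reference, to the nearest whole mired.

(t − 60)^(-0.1332) = 197/329.7 = 0.59751.
t − 60 = 0.59751^(1/-0.1332) = 0.59751^(-7.508) = 47.761, so t = 107.761.
T = 100·t = 10776 K → 10800 K to the nearest 100 K.
M_estimate = 10⁶/10800 = 92.59; M_reference = 10⁶/5003 = 199.88.
ΔM = 92.59 − 199.88 = -107.29 → -107 mireds.

-107 mireds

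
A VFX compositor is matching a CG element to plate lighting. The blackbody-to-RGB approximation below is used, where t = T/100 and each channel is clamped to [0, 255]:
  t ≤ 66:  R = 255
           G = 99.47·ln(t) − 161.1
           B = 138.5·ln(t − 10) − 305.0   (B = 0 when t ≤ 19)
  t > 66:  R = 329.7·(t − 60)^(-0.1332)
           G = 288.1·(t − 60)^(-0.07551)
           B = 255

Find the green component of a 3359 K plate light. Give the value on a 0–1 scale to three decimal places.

t = 3359/100 = 33.59; the t ≤ 66 branch applies.
G = 99.47·ln 33.59 − 161.1 = 99.47·3.5142 − 161.1 = 188.460.
On a 0–1 scale: 188.460/255 = 0.7391 → 0.739.

0.739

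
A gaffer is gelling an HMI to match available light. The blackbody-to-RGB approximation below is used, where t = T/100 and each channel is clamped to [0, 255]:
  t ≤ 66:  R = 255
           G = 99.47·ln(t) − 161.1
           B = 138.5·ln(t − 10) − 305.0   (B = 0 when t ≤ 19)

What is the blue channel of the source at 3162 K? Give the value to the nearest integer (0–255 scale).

t = 3162/100 = 31.62; the t ≤ 66 branch applies.
B = 138.5·ln(31.62 − 10) − 305.0 = 138.5·ln 21.62 − 305.0 = 138.5·3.0736 − 305.0 = 120.696.
Rounded: 121.

121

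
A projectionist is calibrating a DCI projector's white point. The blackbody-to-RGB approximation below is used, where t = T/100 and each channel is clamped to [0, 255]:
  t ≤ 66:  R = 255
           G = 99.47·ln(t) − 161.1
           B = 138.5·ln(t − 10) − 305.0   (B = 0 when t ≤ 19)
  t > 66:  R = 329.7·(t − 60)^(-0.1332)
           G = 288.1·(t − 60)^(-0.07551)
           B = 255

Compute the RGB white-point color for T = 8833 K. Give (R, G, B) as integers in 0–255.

t = 8833/100 = 88.33; the t > 66 branch applies.
R = 329.7·(88.33 − 60)^(-0.1332) = 329.7·28.33^(-0.1332) = 329.7·0.64056 = 211.193.
G = 288.1·(88.33 − 60)^(-0.07551) = 288.1·28.33^(-0.07551) = 288.1·0.77686 = 223.812.
B = 255 by definition for t > 66.
Rounded: (211, 224, 255).

(211, 224, 255)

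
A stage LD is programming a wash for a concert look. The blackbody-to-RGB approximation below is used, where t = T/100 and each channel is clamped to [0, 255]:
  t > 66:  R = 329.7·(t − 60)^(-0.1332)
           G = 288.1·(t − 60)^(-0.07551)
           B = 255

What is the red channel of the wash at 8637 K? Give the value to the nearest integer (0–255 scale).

t = 8637/100 = 86.37; the t > 66 branch applies.
R = 329.7·(86.37 − 60)^(-0.1332) = 329.7·26.37^(-0.1332) = 329.7·0.64671 = 213.220.
Rounded: 213.

213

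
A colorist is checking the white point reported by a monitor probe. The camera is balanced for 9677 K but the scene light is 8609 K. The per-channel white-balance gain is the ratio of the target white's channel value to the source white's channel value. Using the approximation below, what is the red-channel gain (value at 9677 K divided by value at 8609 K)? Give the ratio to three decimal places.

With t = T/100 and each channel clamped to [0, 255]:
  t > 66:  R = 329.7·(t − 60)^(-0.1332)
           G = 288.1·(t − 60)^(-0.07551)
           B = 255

At 8609 K (t = 86.09):
  R = 329.7·(86.09 − 60)^(-0.1332) = 329.7·26.09^(-0.1332) = 329.7·0.64763 = 213.523.
At 9677 K (t = 96.77):
  R = 329.7·(96.77 − 60)^(-0.1332) = 329.7·36.77^(-0.1332) = 329.7·0.61869 = 203.984.
Gain = 203.984 / 213.523 = 0.9553 → 0.955.

0.955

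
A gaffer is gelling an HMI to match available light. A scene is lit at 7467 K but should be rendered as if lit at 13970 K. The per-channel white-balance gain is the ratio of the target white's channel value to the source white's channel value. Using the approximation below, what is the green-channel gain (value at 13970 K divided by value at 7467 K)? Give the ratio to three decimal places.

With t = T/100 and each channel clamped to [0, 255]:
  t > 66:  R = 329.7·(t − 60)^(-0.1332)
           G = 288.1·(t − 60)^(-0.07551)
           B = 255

At 7467 K (t = 74.67):
  G = 288.1·(74.67 − 60)^(-0.07551) = 288.1·14.67^(-0.07551) = 288.1·0.81644 = 235.216.
At 13970 K (t = 139.7):
  G = 288.1·(139.7 − 60)^(-0.07551) = 288.1·79.7^(-0.07551) = 288.1·0.71849 = 206.997.
Gain = 206.997 / 235.216 = 0.8800 → 0.880.

0.880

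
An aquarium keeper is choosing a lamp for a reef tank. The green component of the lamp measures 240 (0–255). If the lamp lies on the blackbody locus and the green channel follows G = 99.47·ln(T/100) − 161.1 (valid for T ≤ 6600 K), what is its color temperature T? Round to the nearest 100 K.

ln t = (240 + 161.1) / 99.47 = 4.0324.
t = e^4.0324 = 56.394.
T = 100·t = 5639 K → 5600 K to the nearest 100 K.

5600 K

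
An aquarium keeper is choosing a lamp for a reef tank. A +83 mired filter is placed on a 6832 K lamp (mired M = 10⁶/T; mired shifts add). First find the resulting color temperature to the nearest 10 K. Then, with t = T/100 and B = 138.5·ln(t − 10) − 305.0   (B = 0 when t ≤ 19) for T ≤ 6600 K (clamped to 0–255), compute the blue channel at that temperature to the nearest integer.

M_in = 10⁶/6832 = 146.37; M_out = 146.37 + (+83) = 229.37.
T_out = 10⁶/229.37 = 4359.8 K → 4360 K; t = 43.6.
B = 138.5·ln(43.6 − 10) − 305.0 = 138.5·ln 33.6 − 305.0 = 138.5·3.5145 − 305.0 = 181.762.
Rounded: 182.

182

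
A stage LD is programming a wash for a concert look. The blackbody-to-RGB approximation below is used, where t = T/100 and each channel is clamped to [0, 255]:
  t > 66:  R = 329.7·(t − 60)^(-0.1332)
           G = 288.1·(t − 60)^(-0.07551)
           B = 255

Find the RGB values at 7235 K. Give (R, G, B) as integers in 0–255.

(236, 238, 255)

t = 7235/100 = 72.35; the t > 66 branch applies.
R = 329.7·(72.35 − 60)^(-0.1332) = 329.7·12.35^(-0.1332) = 329.7·0.71547 = 235.890.
G = 288.1·(72.35 − 60)^(-0.07551) = 288.1·12.35^(-0.07551) = 288.1·0.82712 = 238.293.
B = 255 by definition for t > 66.
Rounded: (236, 238, 255).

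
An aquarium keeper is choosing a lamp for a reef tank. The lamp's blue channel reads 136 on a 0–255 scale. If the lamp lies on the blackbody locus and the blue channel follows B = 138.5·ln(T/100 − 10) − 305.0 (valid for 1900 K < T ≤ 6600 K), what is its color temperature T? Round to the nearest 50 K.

ln(t − 10) = (136 + 305.0) / 138.5 = 3.1841.
t − 10 = e^3.1841 = 24.146, so t = 34.146.
T = 100·t = 3415 K → 3400 K to the nearest 50 K.

3400 K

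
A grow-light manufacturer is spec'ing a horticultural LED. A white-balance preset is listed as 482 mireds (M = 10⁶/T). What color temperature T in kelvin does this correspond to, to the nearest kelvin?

2075 K

T = 10⁶ / 482 = 2074.69 K → 2075 K.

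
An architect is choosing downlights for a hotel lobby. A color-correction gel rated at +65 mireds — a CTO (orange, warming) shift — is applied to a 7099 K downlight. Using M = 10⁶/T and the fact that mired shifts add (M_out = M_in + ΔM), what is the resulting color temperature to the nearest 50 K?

M_in = 10⁶/7099 = 140.86 mireds.
M_out = 140.86 + (+65) = 205.86 mireds.
T_out = 10⁶/205.86 = 4857.6 K → 4850 K.

4850 K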